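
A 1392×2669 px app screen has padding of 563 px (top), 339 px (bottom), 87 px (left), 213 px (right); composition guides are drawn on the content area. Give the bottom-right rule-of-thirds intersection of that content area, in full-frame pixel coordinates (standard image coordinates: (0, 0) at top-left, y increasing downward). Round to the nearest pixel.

(815, 1741)

Content width = 1392 − 87 − 213 = 1092 px; content height = 2669 − 563 − 339 = 1767 px.
Bottom-right is two-thirds across and two-thirds down within the content area.
x = 87 + 2 × 1092/3 = 87 + 728.00 ≈ 815
y = 563 + 2 × 1767/3 = 563 + 1178.00 ≈ 1741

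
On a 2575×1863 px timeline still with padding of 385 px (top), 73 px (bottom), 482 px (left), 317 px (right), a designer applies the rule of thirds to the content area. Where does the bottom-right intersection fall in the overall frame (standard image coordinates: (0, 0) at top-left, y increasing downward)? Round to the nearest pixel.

(1666, 1322)

Content width = 2575 − 482 − 317 = 1776 px; content height = 1863 − 385 − 73 = 1405 px.
Bottom-right is two-thirds across and two-thirds down within the content area.
x = 482 + 2 × 1776/3 = 482 + 1184.00 ≈ 1666
y = 385 + 2 × 1405/3 = 385 + 936.67 ≈ 1322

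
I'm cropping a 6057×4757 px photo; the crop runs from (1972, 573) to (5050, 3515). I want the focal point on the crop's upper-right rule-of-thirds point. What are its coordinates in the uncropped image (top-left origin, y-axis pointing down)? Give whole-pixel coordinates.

Crop width = 5050 − 1972 = 3078 px; one third is 1026.00 px.
Crop height = 3515 − 573 = 2942 px; one third is 980.67 px.
The upper-right point is two-thirds across and one-third down within the crop:
x = 1972 + 2 × 1026.00 ≈ 4024; y = 573 + 1 × 980.67 ≈ 1554.

x = 4024 px, y = 1554 px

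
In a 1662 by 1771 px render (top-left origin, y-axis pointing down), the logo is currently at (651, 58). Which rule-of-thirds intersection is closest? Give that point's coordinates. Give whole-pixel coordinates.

x = 554 px, y = 590 px

Third lines: x ∈ {554, 1108}, y ∈ {590, 1181}.
651 is closer to x = 554; 58 is closer to y = 590.
So the nearest intersection is the upper-left power point.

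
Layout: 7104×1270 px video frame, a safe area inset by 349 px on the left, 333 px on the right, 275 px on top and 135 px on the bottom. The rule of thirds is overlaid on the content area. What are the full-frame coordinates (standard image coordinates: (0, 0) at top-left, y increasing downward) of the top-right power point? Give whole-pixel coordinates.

Content width = 7104 − 349 − 333 = 6422 px; content height = 1270 − 275 − 135 = 860 px.
Top-right is two-thirds across and one-third down within the content area.
x = 349 + 2 × 6422/3 = 349 + 4281.33 ≈ 4630
y = 275 + 1 × 860/3 = 275 + 286.67 ≈ 562

(4630, 562)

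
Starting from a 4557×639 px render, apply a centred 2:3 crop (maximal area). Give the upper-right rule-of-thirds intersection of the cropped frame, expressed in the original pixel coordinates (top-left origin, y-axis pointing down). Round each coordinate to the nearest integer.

x = 2350 px, y = 213 px

4557/639 > 2/3, so the 2:3 crop keeps the full height 639 and trims width to 639 × 2/3 = 426.00 px.
Left offset = (4557 − 426.00)/2 = 2065.50 px; top offset = 0.
Upper-right is two-thirds across and one-third down within the crop:
x = 2065.50 + 2 × 426.00/3 ≈ 2350; y = 0.00 + 1 × 639.00/3 ≈ 213.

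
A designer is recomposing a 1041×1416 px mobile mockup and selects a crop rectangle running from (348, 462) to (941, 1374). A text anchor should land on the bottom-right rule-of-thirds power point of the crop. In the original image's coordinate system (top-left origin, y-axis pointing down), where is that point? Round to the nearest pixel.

x = 743 px, y = 1070 px

Crop width = 941 − 348 = 593 px; one third is 197.67 px.
Crop height = 1374 − 462 = 912 px; one third is 304.00 px.
The bottom-right point is two-thirds across and two-thirds down within the crop:
x = 348 + 2 × 197.67 ≈ 743; y = 462 + 2 × 304.00 ≈ 1070.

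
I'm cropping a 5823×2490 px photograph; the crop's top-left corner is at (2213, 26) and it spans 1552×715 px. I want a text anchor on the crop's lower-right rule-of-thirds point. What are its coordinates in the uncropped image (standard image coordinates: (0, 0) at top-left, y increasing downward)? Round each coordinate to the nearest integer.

One third of the crop width 1552 is 517.33 px.
One third of the crop height 715 is 238.33 px.
The lower-right point is two-thirds across and two-thirds down within the crop:
x = 2213 + 2 × 517.33 ≈ 3248; y = 26 + 2 × 238.33 ≈ 503.

x = 3248 px, y = 503 px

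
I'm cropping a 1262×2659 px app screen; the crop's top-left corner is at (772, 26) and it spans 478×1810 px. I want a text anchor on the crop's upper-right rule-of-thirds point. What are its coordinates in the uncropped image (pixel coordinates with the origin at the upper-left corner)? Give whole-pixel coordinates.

(1091, 629)

One third of the crop width 478 is 159.33 px.
One third of the crop height 1810 is 603.33 px.
The upper-right point is two-thirds across and one-third down within the crop:
x = 772 + 2 × 159.33 ≈ 1091; y = 26 + 1 × 603.33 ≈ 629.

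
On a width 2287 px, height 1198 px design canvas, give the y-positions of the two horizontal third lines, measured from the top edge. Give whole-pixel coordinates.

1198 / 3 = 399.33, so the horizontal lines sit at one and two thirds of 1198.

y = 399 px and y = 799 px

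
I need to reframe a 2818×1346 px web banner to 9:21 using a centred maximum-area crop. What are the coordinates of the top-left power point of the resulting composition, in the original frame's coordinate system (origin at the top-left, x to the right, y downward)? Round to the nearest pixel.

(1313, 449)

2818/1346 > 9/21, so the 9:21 crop keeps the full height 1346 and trims width to 1346 × 9/21 = 576.86 px.
Left offset = (2818 − 576.86)/2 = 1120.57 px; top offset = 0.
Top-left is one-third across and one-third down within the crop:
x = 1120.57 + 1 × 576.86/3 ≈ 1313; y = 0.00 + 1 × 1346.00/3 ≈ 449.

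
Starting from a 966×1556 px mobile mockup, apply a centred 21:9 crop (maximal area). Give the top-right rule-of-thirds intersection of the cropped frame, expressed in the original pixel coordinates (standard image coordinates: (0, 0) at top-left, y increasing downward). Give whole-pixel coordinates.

966/1556 < 21/9, so the 21:9 crop keeps the full width 966 and trims height to 966 × 9/21 = 414.00 px.
Top offset = (1556 − 414.00)/2 = 571.00 px; left offset = 0.
Top-right is two-thirds across and one-third down within the crop:
x = 0.00 + 2 × 966.00/3 ≈ 644; y = 571.00 + 1 × 414.00/3 ≈ 709.

(644, 709)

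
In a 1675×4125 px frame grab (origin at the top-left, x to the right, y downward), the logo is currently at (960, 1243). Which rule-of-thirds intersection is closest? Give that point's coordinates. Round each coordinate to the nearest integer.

x = 1117 px, y = 1375 px

Third lines: x ∈ {558, 1117}, y ∈ {1375, 2750}.
960 is closer to x = 1117; 1243 is closer to y = 1375.
So the nearest intersection is the upper-right power point.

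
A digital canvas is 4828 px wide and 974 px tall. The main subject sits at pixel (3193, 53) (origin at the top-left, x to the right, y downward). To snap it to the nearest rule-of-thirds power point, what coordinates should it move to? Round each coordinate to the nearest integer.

Third lines: x ∈ {1609, 3219}, y ∈ {325, 649}.
3193 is closer to x = 3219; 53 is closer to y = 325.
So the nearest intersection is the upper-right power point.

x = 3219 px, y = 325 px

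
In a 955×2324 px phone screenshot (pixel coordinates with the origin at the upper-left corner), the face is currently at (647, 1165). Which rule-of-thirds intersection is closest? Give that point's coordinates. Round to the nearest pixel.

Third lines: x ∈ {318, 637}, y ∈ {775, 1549}.
647 is closer to x = 637; 1165 is closer to y = 1549.
So the nearest intersection is the lower-right power point.

x = 637 px, y = 1549 px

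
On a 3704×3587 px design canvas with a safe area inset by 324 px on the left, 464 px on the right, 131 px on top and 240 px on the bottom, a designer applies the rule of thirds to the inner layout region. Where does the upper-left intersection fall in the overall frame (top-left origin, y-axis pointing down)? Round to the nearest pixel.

(1296, 1203)

Content width = 3704 − 324 − 464 = 2916 px; content height = 3587 − 131 − 240 = 3216 px.
Upper-left is one-third across and one-third down within the inner layout region.
x = 324 + 1 × 2916/3 = 324 + 972.00 ≈ 1296
y = 131 + 1 × 3216/3 = 131 + 1072.00 ≈ 1203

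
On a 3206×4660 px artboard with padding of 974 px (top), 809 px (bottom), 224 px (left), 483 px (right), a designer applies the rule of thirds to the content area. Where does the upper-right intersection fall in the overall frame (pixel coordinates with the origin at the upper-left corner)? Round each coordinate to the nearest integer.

x = 1890 px, y = 1933 px

Content width = 3206 − 224 − 483 = 2499 px; content height = 4660 − 974 − 809 = 2877 px.
Upper-right is two-thirds across and one-third down within the content area.
x = 224 + 2 × 2499/3 = 224 + 1666.00 ≈ 1890
y = 974 + 1 × 2877/3 = 974 + 959.00 ≈ 1933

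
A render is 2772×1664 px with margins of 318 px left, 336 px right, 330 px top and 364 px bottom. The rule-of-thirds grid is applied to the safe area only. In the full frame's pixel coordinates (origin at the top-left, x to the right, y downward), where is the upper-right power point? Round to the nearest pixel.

Content width = 2772 − 318 − 336 = 2118 px; content height = 1664 − 330 − 364 = 970 px.
Upper-right is two-thirds across and one-third down within the safe area.
x = 318 + 2 × 2118/3 = 318 + 1412.00 ≈ 1730
y = 330 + 1 × 970/3 = 330 + 323.33 ≈ 653

(1730, 653)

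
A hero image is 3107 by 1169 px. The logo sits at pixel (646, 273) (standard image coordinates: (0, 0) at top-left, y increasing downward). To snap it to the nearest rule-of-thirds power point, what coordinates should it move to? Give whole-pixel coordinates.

(1036, 390)

Third lines: x ∈ {1036, 2071}, y ∈ {390, 779}.
646 is closer to x = 1036; 273 is closer to y = 390.
So the nearest intersection is the upper-left power point.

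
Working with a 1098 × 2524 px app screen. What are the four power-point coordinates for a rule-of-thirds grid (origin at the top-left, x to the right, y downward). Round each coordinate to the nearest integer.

One third of 1098 is 366; one third of 2524 is 841.33.
Vertical third lines at x = 366 and x = 732; horizontal third lines at y = 841 and y = 1683.

(366, 841), (732, 841), (366, 1683), (732, 1683)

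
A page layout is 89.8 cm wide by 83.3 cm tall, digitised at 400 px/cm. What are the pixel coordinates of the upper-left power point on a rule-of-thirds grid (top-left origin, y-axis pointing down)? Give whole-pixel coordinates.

(11973, 11107)

In pixels the canvas is 89.8 × 400 = 35920 wide and 83.3 × 400 = 33320 tall.
The upper-left point is one-third across and one-third down:
x = 1 × 35920/3 ≈ 11973; y = 1 × 33320/3 ≈ 11107.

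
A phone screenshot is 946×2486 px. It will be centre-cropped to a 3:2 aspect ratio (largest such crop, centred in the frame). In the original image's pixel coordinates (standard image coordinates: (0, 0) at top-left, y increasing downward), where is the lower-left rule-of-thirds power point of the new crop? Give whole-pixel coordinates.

946/2486 < 3/2, so the 3:2 crop keeps the full width 946 and trims height to 946 × 2/3 = 630.67 px.
Top offset = (2486 − 630.67)/2 = 927.67 px; left offset = 0.
Lower-left is one-third across and two-thirds down within the crop:
x = 0.00 + 1 × 946.00/3 ≈ 315; y = 927.67 + 2 × 630.67/3 ≈ 1348.

(315, 1348)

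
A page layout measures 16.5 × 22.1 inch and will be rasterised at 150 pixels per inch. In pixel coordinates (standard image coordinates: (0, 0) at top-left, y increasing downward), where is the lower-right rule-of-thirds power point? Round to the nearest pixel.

(1650, 2210)

In pixels the canvas is 16.5 × 150 = 2475 wide and 22.1 × 150 = 3315 tall.
The lower-right point is two-thirds across and two-thirds down:
x = 2 × 2475/3 ≈ 1650; y = 2 × 3315/3 ≈ 2210.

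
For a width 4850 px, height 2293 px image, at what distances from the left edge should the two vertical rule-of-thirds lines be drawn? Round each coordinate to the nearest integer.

4850 / 3 = 1616.67, so the vertical lines sit at one and two thirds of 4850.

x = 1617 px and x = 3233 px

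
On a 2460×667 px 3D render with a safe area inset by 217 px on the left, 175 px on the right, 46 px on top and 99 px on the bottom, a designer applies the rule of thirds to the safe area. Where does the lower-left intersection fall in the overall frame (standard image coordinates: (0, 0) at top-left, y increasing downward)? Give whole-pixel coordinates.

Content width = 2460 − 217 − 175 = 2068 px; content height = 667 − 46 − 99 = 522 px.
Lower-left is one-third across and two-thirds down within the safe area.
x = 217 + 1 × 2068/3 = 217 + 689.33 ≈ 906
y = 46 + 2 × 522/3 = 46 + 348.00 ≈ 394

x = 906 px, y = 394 px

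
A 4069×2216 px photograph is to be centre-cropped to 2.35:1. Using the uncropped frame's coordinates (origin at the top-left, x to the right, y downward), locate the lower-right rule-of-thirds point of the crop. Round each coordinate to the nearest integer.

4069/2216 < 2.35/1, so the 2.35:1 crop keeps the full width 4069 and trims height to 4069 × 1/2.35 = 1731.49 px.
Top offset = (2216 − 1731.49)/2 = 242.26 px; left offset = 0.
Lower-right is two-thirds across and two-thirds down within the crop:
x = 0.00 + 2 × 4069.00/3 ≈ 2713; y = 242.26 + 2 × 1731.49/3 ≈ 1397.

x = 2713 px, y = 1397 px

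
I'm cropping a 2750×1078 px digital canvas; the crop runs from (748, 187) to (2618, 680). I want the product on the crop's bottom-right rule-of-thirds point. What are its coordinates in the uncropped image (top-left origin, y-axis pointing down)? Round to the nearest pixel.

x = 1995 px, y = 516 px

Crop width = 2618 − 748 = 1870 px; one third is 623.33 px.
Crop height = 680 − 187 = 493 px; one third is 164.33 px.
The bottom-right point is two-thirds across and two-thirds down within the crop:
x = 748 + 2 × 623.33 ≈ 1995; y = 187 + 2 × 164.33 ≈ 516.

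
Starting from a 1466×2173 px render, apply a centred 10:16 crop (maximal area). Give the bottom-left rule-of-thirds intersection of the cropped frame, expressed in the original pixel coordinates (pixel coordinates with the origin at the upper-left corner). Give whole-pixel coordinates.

x = 507 px, y = 1449 px

1466/2173 > 10/16, so the 10:16 crop keeps the full height 2173 and trims width to 2173 × 10/16 = 1358.12 px.
Left offset = (1466 − 1358.12)/2 = 53.94 px; top offset = 0.
Bottom-left is one-third across and two-thirds down within the crop:
x = 53.94 + 1 × 1358.12/3 ≈ 507; y = 0.00 + 2 × 2173.00/3 ≈ 1449.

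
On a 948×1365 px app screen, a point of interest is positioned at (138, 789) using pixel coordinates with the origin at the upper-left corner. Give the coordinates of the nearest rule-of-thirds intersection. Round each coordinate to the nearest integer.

Third lines: x ∈ {316, 632}, y ∈ {455, 910}.
138 is closer to x = 316; 789 is closer to y = 910.
So the nearest intersection is the lower-left power point.

(316, 910)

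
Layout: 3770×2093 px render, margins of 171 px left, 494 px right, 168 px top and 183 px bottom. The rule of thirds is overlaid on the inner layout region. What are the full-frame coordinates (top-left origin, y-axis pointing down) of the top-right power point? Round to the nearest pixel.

(2241, 749)

Content width = 3770 − 171 − 494 = 3105 px; content height = 2093 − 168 − 183 = 1742 px.
Top-right is two-thirds across and one-third down within the inner layout region.
x = 171 + 2 × 3105/3 = 171 + 2070.00 ≈ 2241
y = 168 + 1 × 1742/3 = 168 + 580.67 ≈ 749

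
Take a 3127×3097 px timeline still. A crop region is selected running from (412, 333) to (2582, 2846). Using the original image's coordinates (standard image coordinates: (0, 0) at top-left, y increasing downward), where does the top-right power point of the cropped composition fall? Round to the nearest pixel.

Crop width = 2582 − 412 = 2170 px; one third is 723.33 px.
Crop height = 2846 − 333 = 2513 px; one third is 837.67 px.
The top-right point is two-thirds across and one-third down within the crop:
x = 412 + 2 × 723.33 ≈ 1859; y = 333 + 1 × 837.67 ≈ 1171.

(1859, 1171)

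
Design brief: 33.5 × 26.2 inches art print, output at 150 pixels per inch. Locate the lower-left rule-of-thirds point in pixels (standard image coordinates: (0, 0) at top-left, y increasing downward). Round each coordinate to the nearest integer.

x = 1675 px, y = 2620 px

In pixels the canvas is 33.5 × 150 = 5025 wide and 26.2 × 150 = 3930 tall.
The lower-left point is one-third across and two-thirds down:
x = 1 × 5025/3 ≈ 1675; y = 2 × 3930/3 ≈ 2620.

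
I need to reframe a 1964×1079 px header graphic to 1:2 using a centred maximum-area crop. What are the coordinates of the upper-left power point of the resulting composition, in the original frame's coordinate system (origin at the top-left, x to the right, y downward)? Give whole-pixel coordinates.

1964/1079 > 1/2, so the 1:2 crop keeps the full height 1079 and trims width to 1079 × 1/2 = 539.50 px.
Left offset = (1964 − 539.50)/2 = 712.25 px; top offset = 0.
Upper-left is one-third across and one-third down within the crop:
x = 712.25 + 1 × 539.50/3 ≈ 892; y = 0.00 + 1 × 1079.00/3 ≈ 360.

x = 892 px, y = 360 px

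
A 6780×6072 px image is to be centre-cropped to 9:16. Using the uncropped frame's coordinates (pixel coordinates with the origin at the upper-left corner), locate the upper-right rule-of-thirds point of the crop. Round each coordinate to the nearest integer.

x = 3959 px, y = 2024 px

6780/6072 > 9/16, so the 9:16 crop keeps the full height 6072 and trims width to 6072 × 9/16 = 3415.50 px.
Left offset = (6780 − 3415.50)/2 = 1682.25 px; top offset = 0.
Upper-right is two-thirds across and one-third down within the crop:
x = 1682.25 + 2 × 3415.50/3 ≈ 3959; y = 0.00 + 1 × 6072.00/3 ≈ 2024.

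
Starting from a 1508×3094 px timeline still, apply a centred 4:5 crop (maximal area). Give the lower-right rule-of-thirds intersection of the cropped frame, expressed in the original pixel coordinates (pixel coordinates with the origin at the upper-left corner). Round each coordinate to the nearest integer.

1508/3094 < 4/5, so the 4:5 crop keeps the full width 1508 and trims height to 1508 × 5/4 = 1885.00 px.
Top offset = (3094 − 1885.00)/2 = 604.50 px; left offset = 0.
Lower-right is two-thirds across and two-thirds down within the crop:
x = 0.00 + 2 × 1508.00/3 ≈ 1005; y = 604.50 + 2 × 1885.00/3 ≈ 1861.

(1005, 1861)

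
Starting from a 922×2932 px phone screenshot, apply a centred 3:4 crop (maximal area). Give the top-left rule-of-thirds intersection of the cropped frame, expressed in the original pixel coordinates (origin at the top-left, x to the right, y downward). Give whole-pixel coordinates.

922/2932 < 3/4, so the 3:4 crop keeps the full width 922 and trims height to 922 × 4/3 = 1229.33 px.
Top offset = (2932 − 1229.33)/2 = 851.33 px; left offset = 0.
Top-left is one-third across and one-third down within the crop:
x = 0.00 + 1 × 922.00/3 ≈ 307; y = 851.33 + 1 × 1229.33/3 ≈ 1261.

x = 307 px, y = 1261 px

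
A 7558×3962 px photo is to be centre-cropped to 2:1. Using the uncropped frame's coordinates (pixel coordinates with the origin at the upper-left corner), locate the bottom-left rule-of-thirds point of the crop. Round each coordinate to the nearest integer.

7558/3962 < 2/1, so the 2:1 crop keeps the full width 7558 and trims height to 7558 × 1/2 = 3779.00 px.
Top offset = (3962 − 3779.00)/2 = 91.50 px; left offset = 0.
Bottom-left is one-third across and two-thirds down within the crop:
x = 0.00 + 1 × 7558.00/3 ≈ 2519; y = 91.50 + 2 × 3779.00/3 ≈ 2611.

x = 2519 px, y = 2611 px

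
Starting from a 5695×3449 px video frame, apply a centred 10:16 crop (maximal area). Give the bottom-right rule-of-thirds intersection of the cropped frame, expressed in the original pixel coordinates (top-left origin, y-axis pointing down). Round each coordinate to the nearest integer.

5695/3449 > 10/16, so the 10:16 crop keeps the full height 3449 and trims width to 3449 × 10/16 = 2155.62 px.
Left offset = (5695 − 2155.62)/2 = 1769.69 px; top offset = 0.
Bottom-right is two-thirds across and two-thirds down within the crop:
x = 1769.69 + 2 × 2155.62/3 ≈ 3207; y = 0.00 + 2 × 3449.00/3 ≈ 2299.

(3207, 2299)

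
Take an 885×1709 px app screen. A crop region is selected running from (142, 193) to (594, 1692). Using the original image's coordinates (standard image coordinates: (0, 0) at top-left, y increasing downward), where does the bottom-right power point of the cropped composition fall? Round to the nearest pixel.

x = 443 px, y = 1192 px

Crop width = 594 − 142 = 452 px; one third is 150.67 px.
Crop height = 1692 − 193 = 1499 px; one third is 499.67 px.
The bottom-right point is two-thirds across and two-thirds down within the crop:
x = 142 + 2 × 150.67 ≈ 443; y = 193 + 2 × 499.67 ≈ 1192.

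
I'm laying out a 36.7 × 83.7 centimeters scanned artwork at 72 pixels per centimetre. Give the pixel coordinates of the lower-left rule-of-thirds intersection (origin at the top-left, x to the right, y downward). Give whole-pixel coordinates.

x = 881 px, y = 4018 px

In pixels the canvas is 36.7 × 72 = 2642.4 wide and 83.7 × 72 = 6026.4 tall.
The lower-left point is one-third across and two-thirds down:
x = 1 × 2642.4/3 ≈ 881; y = 2 × 6026.4/3 ≈ 4018.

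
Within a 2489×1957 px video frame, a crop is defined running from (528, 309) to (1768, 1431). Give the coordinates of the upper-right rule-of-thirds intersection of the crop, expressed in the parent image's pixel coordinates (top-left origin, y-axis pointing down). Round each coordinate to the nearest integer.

Crop width = 1768 − 528 = 1240 px; one third is 413.33 px.
Crop height = 1431 − 309 = 1122 px; one third is 374.00 px.
The upper-right point is two-thirds across and one-third down within the crop:
x = 528 + 2 × 413.33 ≈ 1355; y = 309 + 1 × 374.00 ≈ 683.

(1355, 683)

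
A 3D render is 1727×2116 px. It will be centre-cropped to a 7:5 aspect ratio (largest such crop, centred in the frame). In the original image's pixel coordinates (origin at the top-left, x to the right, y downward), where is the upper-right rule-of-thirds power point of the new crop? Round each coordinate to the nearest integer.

x = 1151 px, y = 852 px

1727/2116 < 7/5, so the 7:5 crop keeps the full width 1727 and trims height to 1727 × 5/7 = 1233.57 px.
Top offset = (2116 − 1233.57)/2 = 441.21 px; left offset = 0.
Upper-right is two-thirds across and one-third down within the crop:
x = 0.00 + 2 × 1727.00/3 ≈ 1151; y = 441.21 + 1 × 1233.57/3 ≈ 852.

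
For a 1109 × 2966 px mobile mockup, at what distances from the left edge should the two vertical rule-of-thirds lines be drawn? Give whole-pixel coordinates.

1109 / 3 = 369.67, so the vertical lines sit at one and two thirds of 1109.

x = 370 px and x = 739 px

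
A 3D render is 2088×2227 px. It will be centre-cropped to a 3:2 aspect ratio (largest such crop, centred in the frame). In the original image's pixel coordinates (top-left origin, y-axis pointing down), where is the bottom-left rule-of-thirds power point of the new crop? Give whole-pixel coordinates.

2088/2227 < 3/2, so the 3:2 crop keeps the full width 2088 and trims height to 2088 × 2/3 = 1392.00 px.
Top offset = (2227 − 1392.00)/2 = 417.50 px; left offset = 0.
Bottom-left is one-third across and two-thirds down within the crop:
x = 0.00 + 1 × 2088.00/3 ≈ 696; y = 417.50 + 2 × 1392.00/3 ≈ 1346.

x = 696 px, y = 1346 px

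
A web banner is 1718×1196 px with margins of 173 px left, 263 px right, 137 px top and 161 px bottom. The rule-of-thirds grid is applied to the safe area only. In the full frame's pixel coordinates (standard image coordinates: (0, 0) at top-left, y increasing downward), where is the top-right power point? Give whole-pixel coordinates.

Content width = 1718 − 173 − 263 = 1282 px; content height = 1196 − 137 − 161 = 898 px.
Top-right is two-thirds across and one-third down within the safe area.
x = 173 + 2 × 1282/3 = 173 + 854.67 ≈ 1028
y = 137 + 1 × 898/3 = 137 + 299.33 ≈ 436

(1028, 436)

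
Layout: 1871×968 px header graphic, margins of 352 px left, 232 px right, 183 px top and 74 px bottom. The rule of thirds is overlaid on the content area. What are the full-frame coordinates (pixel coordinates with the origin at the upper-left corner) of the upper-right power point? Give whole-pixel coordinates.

Content width = 1871 − 352 − 232 = 1287 px; content height = 968 − 183 − 74 = 711 px.
Upper-right is two-thirds across and one-third down within the content area.
x = 352 + 2 × 1287/3 = 352 + 858.00 ≈ 1210
y = 183 + 1 × 711/3 = 183 + 237.00 ≈ 420

(1210, 420)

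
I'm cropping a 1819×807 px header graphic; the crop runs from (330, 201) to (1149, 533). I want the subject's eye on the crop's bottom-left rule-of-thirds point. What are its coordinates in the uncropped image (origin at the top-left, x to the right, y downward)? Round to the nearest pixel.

Crop width = 1149 − 330 = 819 px; one third is 273.00 px.
Crop height = 533 − 201 = 332 px; one third is 110.67 px.
The bottom-left point is one-third across and two-thirds down within the crop:
x = 330 + 1 × 273.00 ≈ 603; y = 201 + 2 × 110.67 ≈ 422.

x = 603 px, y = 422 px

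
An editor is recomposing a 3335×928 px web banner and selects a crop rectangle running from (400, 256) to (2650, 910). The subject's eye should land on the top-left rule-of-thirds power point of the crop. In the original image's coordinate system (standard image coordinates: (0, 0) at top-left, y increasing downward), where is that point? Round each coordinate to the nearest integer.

x = 1150 px, y = 474 px

Crop width = 2650 − 400 = 2250 px; one third is 750.00 px.
Crop height = 910 − 256 = 654 px; one third is 218.00 px.
The top-left point is one-third across and one-third down within the crop:
x = 400 + 1 × 750.00 ≈ 1150; y = 256 + 1 × 218.00 ≈ 474.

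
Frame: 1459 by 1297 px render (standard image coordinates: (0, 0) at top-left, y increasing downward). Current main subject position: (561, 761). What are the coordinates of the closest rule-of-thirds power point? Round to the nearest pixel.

Third lines: x ∈ {486, 973}, y ∈ {432, 865}.
561 is closer to x = 486; 761 is closer to y = 865.
So the nearest intersection is the lower-left power point.

(486, 865)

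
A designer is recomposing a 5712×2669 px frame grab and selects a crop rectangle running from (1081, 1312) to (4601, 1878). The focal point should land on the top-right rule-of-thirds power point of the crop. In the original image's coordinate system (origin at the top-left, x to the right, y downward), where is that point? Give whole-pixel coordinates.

(3428, 1501)

Crop width = 4601 − 1081 = 3520 px; one third is 1173.33 px.
Crop height = 1878 − 1312 = 566 px; one third is 188.67 px.
The top-right point is two-thirds across and one-third down within the crop:
x = 1081 + 2 × 1173.33 ≈ 3428; y = 1312 + 1 × 188.67 ≈ 1501.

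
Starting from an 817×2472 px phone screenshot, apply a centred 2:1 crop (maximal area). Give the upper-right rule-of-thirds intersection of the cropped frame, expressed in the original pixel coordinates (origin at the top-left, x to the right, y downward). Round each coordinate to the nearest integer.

817/2472 < 2/1, so the 2:1 crop keeps the full width 817 and trims height to 817 × 1/2 = 408.50 px.
Top offset = (2472 − 408.50)/2 = 1031.75 px; left offset = 0.
Upper-right is two-thirds across and one-third down within the crop:
x = 0.00 + 2 × 817.00/3 ≈ 545; y = 1031.75 + 1 × 408.50/3 ≈ 1168.

x = 545 px, y = 1168 px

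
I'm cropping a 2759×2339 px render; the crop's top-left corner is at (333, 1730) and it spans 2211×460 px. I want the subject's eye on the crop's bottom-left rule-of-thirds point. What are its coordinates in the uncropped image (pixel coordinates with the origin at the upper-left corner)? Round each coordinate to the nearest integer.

One third of the crop width 2211 is 737.00 px.
One third of the crop height 460 is 153.33 px.
The bottom-left point is one-third across and two-thirds down within the crop:
x = 333 + 1 × 737.00 ≈ 1070; y = 1730 + 2 × 153.33 ≈ 2037.

(1070, 2037)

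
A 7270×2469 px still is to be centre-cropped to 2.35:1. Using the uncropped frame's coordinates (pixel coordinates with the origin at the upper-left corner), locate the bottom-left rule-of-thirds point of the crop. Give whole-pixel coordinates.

7270/2469 > 2.35/1, so the 2.35:1 crop keeps the full height 2469 and trims width to 2469 × 2.35/1 = 5802.15 px.
Left offset = (7270 − 5802.15)/2 = 733.92 px; top offset = 0.
Bottom-left is one-third across and two-thirds down within the crop:
x = 733.92 + 1 × 5802.15/3 ≈ 2668; y = 0.00 + 2 × 2469.00/3 ≈ 1646.

x = 2668 px, y = 1646 px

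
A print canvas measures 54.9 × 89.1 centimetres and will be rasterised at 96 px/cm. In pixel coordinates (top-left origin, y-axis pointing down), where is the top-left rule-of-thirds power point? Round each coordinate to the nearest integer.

In pixels the canvas is 54.9 × 96 = 5270.4 wide and 89.1 × 96 = 8553.6 tall.
The top-left point is one-third across and one-third down:
x = 1 × 5270.4/3 ≈ 1757; y = 1 × 8553.6/3 ≈ 2851.

(1757, 2851)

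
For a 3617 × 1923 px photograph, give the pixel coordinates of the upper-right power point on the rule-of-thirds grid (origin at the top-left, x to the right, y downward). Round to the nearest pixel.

x = 2411 px, y = 641 px

The upper-right point sits two-thirds of the way across and one-third of the way down.
x = 2 × 3617/3 ≈ 2411; y = 1 × 1923/3 ≈ 641.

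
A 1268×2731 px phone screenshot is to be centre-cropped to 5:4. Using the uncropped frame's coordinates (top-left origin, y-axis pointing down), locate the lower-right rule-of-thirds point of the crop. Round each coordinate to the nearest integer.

1268/2731 < 5/4, so the 5:4 crop keeps the full width 1268 and trims height to 1268 × 4/5 = 1014.40 px.
Top offset = (2731 − 1014.40)/2 = 858.30 px; left offset = 0.
Lower-right is two-thirds across and two-thirds down within the crop:
x = 0.00 + 2 × 1268.00/3 ≈ 845; y = 858.30 + 2 × 1014.40/3 ≈ 1535.

(845, 1535)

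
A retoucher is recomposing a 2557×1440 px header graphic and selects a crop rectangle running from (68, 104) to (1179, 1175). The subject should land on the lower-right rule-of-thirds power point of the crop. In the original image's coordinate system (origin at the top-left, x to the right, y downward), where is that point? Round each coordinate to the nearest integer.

x = 809 px, y = 818 px

Crop width = 1179 − 68 = 1111 px; one third is 370.33 px.
Crop height = 1175 − 104 = 1071 px; one third is 357.00 px.
The lower-right point is two-thirds across and two-thirds down within the crop:
x = 68 + 2 × 370.33 ≈ 809; y = 104 + 2 × 357.00 ≈ 818.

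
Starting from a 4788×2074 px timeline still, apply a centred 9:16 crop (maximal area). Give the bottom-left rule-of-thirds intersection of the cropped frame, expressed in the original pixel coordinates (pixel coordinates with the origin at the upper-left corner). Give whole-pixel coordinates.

4788/2074 > 9/16, so the 9:16 crop keeps the full height 2074 and trims width to 2074 × 9/16 = 1166.62 px.
Left offset = (4788 − 1166.62)/2 = 1810.69 px; top offset = 0.
Bottom-left is one-third across and two-thirds down within the crop:
x = 1810.69 + 1 × 1166.62/3 ≈ 2200; y = 0.00 + 2 × 2074.00/3 ≈ 1383.

x = 2200 px, y = 1383 px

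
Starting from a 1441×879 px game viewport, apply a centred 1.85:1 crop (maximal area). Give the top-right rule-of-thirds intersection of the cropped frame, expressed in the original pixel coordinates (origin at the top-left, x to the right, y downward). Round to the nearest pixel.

1441/879 < 1.85/1, so the 1.85:1 crop keeps the full width 1441 and trims height to 1441 × 1/1.85 = 778.92 px.
Top offset = (879 − 778.92)/2 = 50.04 px; left offset = 0.
Top-right is two-thirds across and one-third down within the crop:
x = 0.00 + 2 × 1441.00/3 ≈ 961; y = 50.04 + 1 × 778.92/3 ≈ 310.

(961, 310)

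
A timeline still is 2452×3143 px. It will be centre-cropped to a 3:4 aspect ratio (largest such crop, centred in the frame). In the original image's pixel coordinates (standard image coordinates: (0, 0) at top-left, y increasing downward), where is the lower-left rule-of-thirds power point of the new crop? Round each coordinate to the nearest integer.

2452/3143 > 3/4, so the 3:4 crop keeps the full height 3143 and trims width to 3143 × 3/4 = 2357.25 px.
Left offset = (2452 − 2357.25)/2 = 47.38 px; top offset = 0.
Lower-left is one-third across and two-thirds down within the crop:
x = 47.38 + 1 × 2357.25/3 ≈ 833; y = 0.00 + 2 × 3143.00/3 ≈ 2095.

x = 833 px, y = 2095 px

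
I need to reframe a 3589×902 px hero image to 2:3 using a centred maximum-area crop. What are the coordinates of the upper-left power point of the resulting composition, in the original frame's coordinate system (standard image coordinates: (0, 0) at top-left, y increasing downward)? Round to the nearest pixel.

(1694, 301)

3589/902 > 2/3, so the 2:3 crop keeps the full height 902 and trims width to 902 × 2/3 = 601.33 px.
Left offset = (3589 − 601.33)/2 = 1493.83 px; top offset = 0.
Upper-left is one-third across and one-third down within the crop:
x = 1493.83 + 1 × 601.33/3 ≈ 1694; y = 0.00 + 1 × 902.00/3 ≈ 301.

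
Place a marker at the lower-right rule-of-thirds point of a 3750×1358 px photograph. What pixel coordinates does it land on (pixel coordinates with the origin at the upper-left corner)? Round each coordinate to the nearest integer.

The lower-right point sits two-thirds of the way across and two-thirds of the way down.
x = 2 × 3750/3 ≈ 2500; y = 2 × 1358/3 ≈ 905.

(2500, 905)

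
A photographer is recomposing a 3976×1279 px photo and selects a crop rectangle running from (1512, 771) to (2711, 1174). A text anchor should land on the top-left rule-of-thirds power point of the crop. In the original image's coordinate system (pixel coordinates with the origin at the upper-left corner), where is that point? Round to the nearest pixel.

x = 1912 px, y = 905 px

Crop width = 2711 − 1512 = 1199 px; one third is 399.67 px.
Crop height = 1174 − 771 = 403 px; one third is 134.33 px.
The top-left point is one-third across and one-third down within the crop:
x = 1512 + 1 × 399.67 ≈ 1912; y = 771 + 1 × 134.33 ≈ 905.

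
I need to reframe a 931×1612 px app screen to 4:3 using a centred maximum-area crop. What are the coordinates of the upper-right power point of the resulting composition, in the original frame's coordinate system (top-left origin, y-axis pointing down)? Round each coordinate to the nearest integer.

x = 621 px, y = 690 px

931/1612 < 4/3, so the 4:3 crop keeps the full width 931 and trims height to 931 × 3/4 = 698.25 px.
Top offset = (1612 − 698.25)/2 = 456.88 px; left offset = 0.
Upper-right is two-thirds across and one-third down within the crop:
x = 0.00 + 2 × 931.00/3 ≈ 621; y = 456.88 + 1 × 698.25/3 ≈ 690.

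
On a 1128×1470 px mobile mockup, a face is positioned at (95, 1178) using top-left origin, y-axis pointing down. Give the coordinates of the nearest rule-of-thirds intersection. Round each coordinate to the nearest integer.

(376, 980)

Third lines: x ∈ {376, 752}, y ∈ {490, 980}.
95 is closer to x = 376; 1178 is closer to y = 980.
So the nearest intersection is the lower-left power point.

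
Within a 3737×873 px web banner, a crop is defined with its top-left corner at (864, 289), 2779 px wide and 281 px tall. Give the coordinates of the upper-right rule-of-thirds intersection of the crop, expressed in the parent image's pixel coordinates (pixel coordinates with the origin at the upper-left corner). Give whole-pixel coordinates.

x = 2717 px, y = 383 px

One third of the crop width 2779 is 926.33 px.
One third of the crop height 281 is 93.67 px.
The upper-right point is two-thirds across and one-third down within the crop:
x = 864 + 2 × 926.33 ≈ 2717; y = 289 + 1 × 93.67 ≈ 383.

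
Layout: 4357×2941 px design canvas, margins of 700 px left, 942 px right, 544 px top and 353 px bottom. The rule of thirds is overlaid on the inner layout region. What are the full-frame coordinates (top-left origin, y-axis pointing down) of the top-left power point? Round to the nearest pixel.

Content width = 4357 − 700 − 942 = 2715 px; content height = 2941 − 544 − 353 = 2044 px.
Top-left is one-third across and one-third down within the inner layout region.
x = 700 + 1 × 2715/3 = 700 + 905.00 ≈ 1605
y = 544 + 1 × 2044/3 = 544 + 681.33 ≈ 1225

(1605, 1225)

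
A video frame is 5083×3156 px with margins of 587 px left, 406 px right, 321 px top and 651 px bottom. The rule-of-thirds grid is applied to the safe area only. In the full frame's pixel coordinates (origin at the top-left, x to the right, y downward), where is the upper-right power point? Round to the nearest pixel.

(3314, 1049)

Content width = 5083 − 587 − 406 = 4090 px; content height = 3156 − 321 − 651 = 2184 px.
Upper-right is two-thirds across and one-third down within the safe area.
x = 587 + 2 × 4090/3 = 587 + 2726.67 ≈ 3314
y = 321 + 1 × 2184/3 = 321 + 728.00 ≈ 1049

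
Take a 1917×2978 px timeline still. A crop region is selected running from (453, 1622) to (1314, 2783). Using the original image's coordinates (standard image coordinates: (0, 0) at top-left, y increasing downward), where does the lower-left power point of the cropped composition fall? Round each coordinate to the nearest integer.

(740, 2396)

Crop width = 1314 − 453 = 861 px; one third is 287.00 px.
Crop height = 2783 − 1622 = 1161 px; one third is 387.00 px.
The lower-left point is one-third across and two-thirds down within the crop:
x = 453 + 1 × 287.00 ≈ 740; y = 1622 + 2 × 387.00 ≈ 2396.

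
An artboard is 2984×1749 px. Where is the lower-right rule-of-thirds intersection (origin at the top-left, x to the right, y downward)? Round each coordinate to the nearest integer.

(1989, 1166)

The lower-right point sits two-thirds of the way across and two-thirds of the way down.
x = 2 × 2984/3 ≈ 1989; y = 2 × 1749/3 ≈ 1166.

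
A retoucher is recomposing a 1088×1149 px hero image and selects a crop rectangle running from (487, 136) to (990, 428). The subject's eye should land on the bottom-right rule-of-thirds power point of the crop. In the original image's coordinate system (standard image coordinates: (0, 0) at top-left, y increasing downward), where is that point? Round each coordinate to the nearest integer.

Crop width = 990 − 487 = 503 px; one third is 167.67 px.
Crop height = 428 − 136 = 292 px; one third is 97.33 px.
The bottom-right point is two-thirds across and two-thirds down within the crop:
x = 487 + 2 × 167.67 ≈ 822; y = 136 + 2 × 97.33 ≈ 331.

(822, 331)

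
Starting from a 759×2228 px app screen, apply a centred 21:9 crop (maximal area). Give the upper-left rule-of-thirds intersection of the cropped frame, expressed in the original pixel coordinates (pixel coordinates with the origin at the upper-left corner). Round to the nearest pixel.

(253, 1060)

759/2228 < 21/9, so the 21:9 crop keeps the full width 759 and trims height to 759 × 9/21 = 325.29 px.
Top offset = (2228 − 325.29)/2 = 951.36 px; left offset = 0.
Upper-left is one-third across and one-third down within the crop:
x = 0.00 + 1 × 759.00/3 ≈ 253; y = 951.36 + 1 × 325.29/3 ≈ 1060.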